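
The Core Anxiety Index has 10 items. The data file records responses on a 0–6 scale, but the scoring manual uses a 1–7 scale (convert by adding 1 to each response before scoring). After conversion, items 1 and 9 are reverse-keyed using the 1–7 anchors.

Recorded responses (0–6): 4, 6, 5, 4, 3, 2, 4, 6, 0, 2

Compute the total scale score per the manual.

50

Convert to 1–7: 5, 7, 6, 5, 4, 3, 5, 7, 1, 3
Reverse-coded (reversed = (1+7) − raw = 8 − raw):
  item 1: 8 − 5 = 3
  item 9: 8 − 1 = 7
Scored: 3, 7, 6, 5, 4, 3, 5, 7, 7, 3
Total = 50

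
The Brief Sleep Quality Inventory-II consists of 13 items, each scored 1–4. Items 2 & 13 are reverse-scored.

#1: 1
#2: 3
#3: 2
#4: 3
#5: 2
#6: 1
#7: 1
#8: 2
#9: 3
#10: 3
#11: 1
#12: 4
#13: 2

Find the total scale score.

Apply reverse scoring (on a 1–4 scale, reversed = 5 − raw):
  item 2: 5 − 3 = 2
  item 13: 5 − 2 = 3
After reverse-coding: 1, 2, 2, 3, 2, 1, 1, 2, 3, 3, 1, 4, 3
Total = 1 + 2 + 2 + 3 + 2 + 1 + 1 + 2 + 3 + 3 + 1 + 4 + 3 = 28

28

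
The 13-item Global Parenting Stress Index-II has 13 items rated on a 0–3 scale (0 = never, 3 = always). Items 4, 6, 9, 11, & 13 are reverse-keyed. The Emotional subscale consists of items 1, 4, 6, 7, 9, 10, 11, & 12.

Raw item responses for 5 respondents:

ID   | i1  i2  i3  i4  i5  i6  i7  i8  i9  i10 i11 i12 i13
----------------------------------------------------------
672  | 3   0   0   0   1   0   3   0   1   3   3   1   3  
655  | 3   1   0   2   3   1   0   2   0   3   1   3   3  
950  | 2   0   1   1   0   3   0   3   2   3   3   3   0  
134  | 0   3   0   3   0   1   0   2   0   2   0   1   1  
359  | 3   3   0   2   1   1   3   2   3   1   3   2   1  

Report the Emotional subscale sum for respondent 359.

12

Respondent 359 raw: 3, 3, 0, 2, 1, 1, 3, 2, 3, 1, 3, 2, 1.
Emotional items: 1, 4, 6, 7, 9, 10, 11, 12.
Reverse-coded (reversed = (0+3) − raw = 3 − raw):
  item 1: 3
  item 4: 3 − 2 = 1
  item 6: 3 − 1 = 2
  item 7: 3
  item 9: 3 − 3 = 0
  item 10: 1
  item 11: 3 − 3 = 0
  item 12: 2
Sum = 3 + 1 + 2 + 3 + 0 + 1 + 0 + 2 = 12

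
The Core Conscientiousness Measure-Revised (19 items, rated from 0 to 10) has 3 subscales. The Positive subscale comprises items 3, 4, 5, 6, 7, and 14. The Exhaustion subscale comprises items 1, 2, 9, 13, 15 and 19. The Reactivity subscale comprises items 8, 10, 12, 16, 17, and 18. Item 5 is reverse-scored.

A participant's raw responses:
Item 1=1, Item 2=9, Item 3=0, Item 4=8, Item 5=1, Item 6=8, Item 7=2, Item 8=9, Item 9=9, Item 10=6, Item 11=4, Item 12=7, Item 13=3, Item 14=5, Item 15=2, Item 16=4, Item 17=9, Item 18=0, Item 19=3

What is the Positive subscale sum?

32

Positive items: 3, 4, 5, 6, 7, 14.
Of these, item 5 is reverse-scored; reverse-coded value = 10 − response.
  item 3: 0
  item 4: 8
  item 5: 10 − 1 = 9
  item 6: 8
  item 7: 2
  item 14: 5
Sum = 0 + 8 + 9 + 8 + 2 + 5 = 32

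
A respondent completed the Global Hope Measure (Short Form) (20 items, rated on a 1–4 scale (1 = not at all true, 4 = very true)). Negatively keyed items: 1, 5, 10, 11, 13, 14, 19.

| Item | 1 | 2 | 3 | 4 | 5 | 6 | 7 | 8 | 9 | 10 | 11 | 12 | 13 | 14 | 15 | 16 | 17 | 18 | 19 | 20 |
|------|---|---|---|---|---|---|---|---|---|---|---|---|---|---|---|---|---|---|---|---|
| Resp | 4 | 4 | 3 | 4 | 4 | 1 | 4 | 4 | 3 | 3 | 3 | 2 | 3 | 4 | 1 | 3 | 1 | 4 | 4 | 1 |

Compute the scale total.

Raw sum = 60. Negatively keyed items: 1, 5, 10, 11, 13, 14, 19; their raw sum = 25.
Each reversal replaces raw with 5 − raw, changing the total by 5 − 2·raw per item.
Total = 60 + 7·5 − 2·25 = 60 + 35 − 50 = 45

45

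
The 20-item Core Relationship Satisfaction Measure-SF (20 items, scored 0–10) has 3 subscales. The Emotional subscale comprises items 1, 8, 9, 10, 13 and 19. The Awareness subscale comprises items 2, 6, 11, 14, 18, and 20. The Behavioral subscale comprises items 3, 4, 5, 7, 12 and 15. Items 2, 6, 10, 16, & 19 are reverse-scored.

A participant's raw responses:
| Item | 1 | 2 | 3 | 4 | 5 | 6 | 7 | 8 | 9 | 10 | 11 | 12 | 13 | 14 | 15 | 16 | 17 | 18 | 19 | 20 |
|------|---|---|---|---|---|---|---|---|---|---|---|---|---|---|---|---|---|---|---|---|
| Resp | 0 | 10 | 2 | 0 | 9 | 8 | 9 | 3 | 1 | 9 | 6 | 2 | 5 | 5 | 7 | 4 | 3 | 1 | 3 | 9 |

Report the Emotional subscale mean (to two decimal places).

Emotional items: 1, 8, 9, 10, 13, 19.
Of these, items 10 & 19 are reverse-scored; reverse-coded value = 10 − response.
  item 1: 0
  item 8: 3
  item 9: 1
  item 10: 10 − 9 = 1
  item 13: 5
  item 19: 10 − 3 = 7
Sum = 0 + 3 + 1 + 1 + 5 + 7 = 17
Mean = 17 / 6 = 2.83

2.83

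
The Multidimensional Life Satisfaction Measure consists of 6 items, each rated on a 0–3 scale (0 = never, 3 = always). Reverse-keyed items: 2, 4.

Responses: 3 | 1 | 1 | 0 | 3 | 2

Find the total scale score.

Reversing items 2 & 4 with 3 − raw:
Total = 3 + (3−1) + 1 + (3−0) + 3 + 2
      = 3 + 2 + 1 + 3 + 3 + 2 = 14

14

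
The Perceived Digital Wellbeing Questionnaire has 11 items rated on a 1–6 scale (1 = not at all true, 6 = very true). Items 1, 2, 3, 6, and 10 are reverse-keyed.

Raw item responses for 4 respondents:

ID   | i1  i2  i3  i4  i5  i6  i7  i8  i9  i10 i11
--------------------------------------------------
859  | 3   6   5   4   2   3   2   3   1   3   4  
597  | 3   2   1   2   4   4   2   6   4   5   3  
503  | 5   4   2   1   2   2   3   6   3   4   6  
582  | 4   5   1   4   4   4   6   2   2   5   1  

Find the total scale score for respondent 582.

35

Respondent 582 raw: 4, 5, 1, 4, 4, 4, 6, 2, 2, 5, 1.
Reverse-coded (on a 1–6 scale, reversed = 7 − raw):
  item 1: 7 − 4 = 3
  item 2: 7 − 5 = 2
  item 3: 7 − 1 = 6
  item 4: 4
  item 5: 4
  item 6: 7 − 4 = 3
  item 7: 6
  item 8: 2
  item 9: 2
  item 10: 7 − 5 = 2
  item 11: 1
Sum = 3 + 2 + 6 + 4 + 4 + 3 + 6 + 2 + 2 + 2 + 1 = 35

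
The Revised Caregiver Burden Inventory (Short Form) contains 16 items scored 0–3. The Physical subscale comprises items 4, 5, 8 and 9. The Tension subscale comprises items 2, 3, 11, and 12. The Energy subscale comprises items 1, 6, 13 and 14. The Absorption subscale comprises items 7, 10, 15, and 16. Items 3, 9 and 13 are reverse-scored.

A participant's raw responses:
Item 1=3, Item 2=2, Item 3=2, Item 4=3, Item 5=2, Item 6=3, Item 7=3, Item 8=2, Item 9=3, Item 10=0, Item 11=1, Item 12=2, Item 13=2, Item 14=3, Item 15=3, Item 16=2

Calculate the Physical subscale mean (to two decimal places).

Physical items: 4, 5, 8, 9.
Of these, item 9 is reverse-scored; reversed = (0+3) − raw = 3 − raw.
  item 4: 3
  item 5: 2
  item 8: 2
  item 9: 3 − 3 = 0
Sum = 3 + 2 + 2 + 0 = 7
Mean = 7 / 4 = 1.75

1.75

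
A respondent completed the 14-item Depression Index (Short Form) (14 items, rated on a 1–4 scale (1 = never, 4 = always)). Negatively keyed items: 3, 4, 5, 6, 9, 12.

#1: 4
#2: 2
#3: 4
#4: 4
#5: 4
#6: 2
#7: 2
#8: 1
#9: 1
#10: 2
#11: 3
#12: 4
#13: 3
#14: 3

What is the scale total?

Raw sum = 39. Negatively keyed items: 3, 4, 5, 6, 9, 12; their raw sum = 19.
Each reversal replaces raw with 5 − raw, changing the total by 5 − 2·raw per item.
Total = 39 + 6·5 − 2·19 = 39 + 30 − 38 = 31

31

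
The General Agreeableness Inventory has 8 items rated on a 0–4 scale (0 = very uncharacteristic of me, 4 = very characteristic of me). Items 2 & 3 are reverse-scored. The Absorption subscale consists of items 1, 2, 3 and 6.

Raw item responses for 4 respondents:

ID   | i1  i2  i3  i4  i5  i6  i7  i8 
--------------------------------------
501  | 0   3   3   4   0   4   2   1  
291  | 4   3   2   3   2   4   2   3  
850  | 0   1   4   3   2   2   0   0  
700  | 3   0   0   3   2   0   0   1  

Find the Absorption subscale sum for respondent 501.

6

Respondent 501 raw: 0, 3, 3, 4, 0, 4, 2, 1.
Absorption items: 1, 2, 3, 6.
Reverse-coded (reversed = (0+4) − raw = 4 − raw):
  item 1: 0
  item 2: 4 − 3 = 1
  item 3: 4 − 3 = 1
  item 6: 4
Sum = 0 + 1 + 1 + 4 = 6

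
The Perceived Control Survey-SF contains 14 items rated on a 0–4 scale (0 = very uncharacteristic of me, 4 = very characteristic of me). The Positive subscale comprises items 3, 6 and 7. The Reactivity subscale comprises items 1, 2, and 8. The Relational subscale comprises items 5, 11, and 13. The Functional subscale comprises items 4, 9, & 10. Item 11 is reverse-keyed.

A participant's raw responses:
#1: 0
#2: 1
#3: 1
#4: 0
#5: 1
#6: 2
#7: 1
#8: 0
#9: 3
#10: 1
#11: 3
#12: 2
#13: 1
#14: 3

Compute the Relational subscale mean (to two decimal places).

Relational items: 5, 11, 13.
Of these, item 11 is reverse-keyed; reversed = (0+4) − raw = 4 − raw.
  item 5: 1
  item 11: 4 − 3 = 1
  item 13: 1
Sum = 1 + 1 + 1 = 3
Mean = 3 / 3 = 1.00

1.00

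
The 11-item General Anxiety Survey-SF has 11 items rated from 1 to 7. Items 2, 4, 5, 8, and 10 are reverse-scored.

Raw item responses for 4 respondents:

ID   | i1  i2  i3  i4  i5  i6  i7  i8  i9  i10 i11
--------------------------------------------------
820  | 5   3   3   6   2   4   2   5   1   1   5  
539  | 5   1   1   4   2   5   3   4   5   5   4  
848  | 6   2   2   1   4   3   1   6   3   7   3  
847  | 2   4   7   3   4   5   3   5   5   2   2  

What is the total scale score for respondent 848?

Respondent 848 raw: 6, 2, 2, 1, 4, 3, 1, 6, 3, 7, 3.
Reverse-coded (on a 1–7 scale, reversed = 8 − raw):
  item 1: 6
  item 2: 8 − 2 = 6
  item 3: 2
  item 4: 8 − 1 = 7
  item 5: 8 − 4 = 4
  item 6: 3
  item 7: 1
  item 8: 8 − 6 = 2
  item 9: 3
  item 10: 8 − 7 = 1
  item 11: 3
Sum = 6 + 6 + 2 + 7 + 4 + 3 + 1 + 2 + 3 + 1 + 3 = 38

38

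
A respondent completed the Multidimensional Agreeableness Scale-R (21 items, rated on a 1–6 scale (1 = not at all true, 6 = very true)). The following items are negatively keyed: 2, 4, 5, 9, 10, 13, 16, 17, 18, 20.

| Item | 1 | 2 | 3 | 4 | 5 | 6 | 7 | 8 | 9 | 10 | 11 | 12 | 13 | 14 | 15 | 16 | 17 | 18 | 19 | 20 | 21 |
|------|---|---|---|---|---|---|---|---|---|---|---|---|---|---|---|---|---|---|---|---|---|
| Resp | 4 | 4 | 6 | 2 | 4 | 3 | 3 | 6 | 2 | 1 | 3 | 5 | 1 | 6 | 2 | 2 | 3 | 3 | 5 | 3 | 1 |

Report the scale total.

89

Raw sum = 69. Negatively keyed items: 2, 4, 5, 9, 10, 13, 16, 17, 18, 20; their raw sum = 25.
Each reversal replaces raw with 7 − raw, changing the total by 7 − 2·raw per item.
Total = 69 + 10·7 − 2·25 = 69 + 70 − 50 = 89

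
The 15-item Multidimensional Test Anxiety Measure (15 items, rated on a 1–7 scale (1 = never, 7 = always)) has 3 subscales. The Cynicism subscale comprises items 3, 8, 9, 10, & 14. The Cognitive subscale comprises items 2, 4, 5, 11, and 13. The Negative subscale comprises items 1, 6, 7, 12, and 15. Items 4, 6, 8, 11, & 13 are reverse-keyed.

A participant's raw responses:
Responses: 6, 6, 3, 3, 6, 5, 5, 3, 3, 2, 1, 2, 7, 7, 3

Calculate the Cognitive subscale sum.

Cognitive items: 2, 4, 5, 11, 13.
Of these, items 4, 11 and 13 are reverse-keyed; on a 1–7 scale, reversed = 8 − raw.
  item 2: 6
  item 4: 8 − 3 = 5
  item 5: 6
  item 11: 8 − 1 = 7
  item 13: 8 − 7 = 1
Sum = 6 + 5 + 6 + 7 + 1 = 25

25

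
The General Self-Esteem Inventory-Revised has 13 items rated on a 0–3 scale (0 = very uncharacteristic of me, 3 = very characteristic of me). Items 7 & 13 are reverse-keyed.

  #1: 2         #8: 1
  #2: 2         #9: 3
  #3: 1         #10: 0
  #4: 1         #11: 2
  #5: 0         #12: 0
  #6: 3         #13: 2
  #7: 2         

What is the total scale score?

17

Reverse-coded items (reversed = (0+3) − raw = 3 − raw):
  item 7: 3 − 2 = 1
  item 13: 3 − 2 = 1
Scored items: 2, 2, 1, 1, 0, 3, 1, 1, 3, 0, 2, 0, 1
Total = 2 + 2 + 1 + 1 + 0 + 3 + 1 + 1 + 3 + 0 + 2 + 0 + 1 = 17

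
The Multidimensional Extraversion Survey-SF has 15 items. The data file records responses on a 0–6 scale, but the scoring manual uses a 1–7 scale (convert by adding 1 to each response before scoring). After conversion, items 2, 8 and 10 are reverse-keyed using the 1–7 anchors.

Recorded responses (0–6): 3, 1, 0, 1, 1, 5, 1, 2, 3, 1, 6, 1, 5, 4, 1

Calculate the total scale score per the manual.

Convert to 1–7: 4, 2, 1, 2, 2, 6, 2, 3, 4, 2, 7, 2, 6, 5, 2
Reverse-coded (reverse-coded value = 8 − response):
  item 2: 8 − 2 = 6
  item 8: 8 − 3 = 5
  item 10: 8 − 2 = 6
Scored: 4, 6, 1, 2, 2, 6, 2, 5, 4, 6, 7, 2, 6, 5, 2
Total = 60

60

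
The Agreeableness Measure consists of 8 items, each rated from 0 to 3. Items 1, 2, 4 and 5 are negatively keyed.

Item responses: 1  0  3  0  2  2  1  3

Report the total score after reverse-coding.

Apply reverse scoring (reversed = (0+3) − raw = 3 − raw):
  item 1: 3 − 1 = 2
  item 2: 3 − 0 = 3
  item 4: 3 − 0 = 3
  item 5: 3 − 2 = 1
After reverse-coding: 2, 3, 3, 3, 1, 2, 1, 3
Total = 2 + 3 + 3 + 3 + 1 + 2 + 1 + 3 = 18

18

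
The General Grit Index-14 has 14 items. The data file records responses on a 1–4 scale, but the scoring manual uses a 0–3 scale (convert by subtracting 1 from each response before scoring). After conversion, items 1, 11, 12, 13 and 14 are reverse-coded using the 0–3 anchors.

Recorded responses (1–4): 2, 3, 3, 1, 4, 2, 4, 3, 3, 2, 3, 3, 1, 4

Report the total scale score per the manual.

Convert to 0–3: 1, 2, 2, 0, 3, 1, 3, 2, 2, 1, 2, 2, 0, 3
Reverse-coded (reverse-coded value = 3 − response):
  item 1: 3 − 1 = 2
  item 11: 3 − 2 = 1
  item 12: 3 − 2 = 1
  item 13: 3 − 0 = 3
  item 14: 3 − 3 = 0
Scored: 2, 2, 2, 0, 3, 1, 3, 2, 2, 1, 1, 1, 3, 0
Total = 23

23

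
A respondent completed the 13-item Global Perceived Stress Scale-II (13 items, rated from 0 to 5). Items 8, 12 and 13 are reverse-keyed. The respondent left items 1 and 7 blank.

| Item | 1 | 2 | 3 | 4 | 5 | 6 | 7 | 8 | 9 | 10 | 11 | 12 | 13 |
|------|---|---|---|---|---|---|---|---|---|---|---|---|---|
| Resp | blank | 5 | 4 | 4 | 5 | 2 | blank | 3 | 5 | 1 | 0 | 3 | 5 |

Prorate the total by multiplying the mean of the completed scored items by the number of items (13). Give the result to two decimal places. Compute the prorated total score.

Reverse-coded (on a 0–5 scale, reversed = 5 − raw):
  item 8: 5 − 3 = 2
  item 12: 5 − 3 = 2
  item 13: 5 − 5 = 0
Completed scored items (11 of 13): 5, 4, 4, 5, 2, 2, 5, 1, 0, 2, 0; sum = 30.
Person mean = 30 / 11 ≈ 2.7273
Prorated total = (30 / 11) × 13 = 35.45 (to 2 dp)

35.45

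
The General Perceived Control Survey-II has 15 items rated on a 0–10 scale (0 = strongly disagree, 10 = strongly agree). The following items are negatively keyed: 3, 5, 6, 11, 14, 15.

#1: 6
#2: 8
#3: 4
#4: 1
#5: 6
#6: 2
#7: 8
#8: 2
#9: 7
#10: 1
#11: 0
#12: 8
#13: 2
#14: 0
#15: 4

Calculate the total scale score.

Apply reverse scoring (reverse-coded value = 10 − response):
  item 3: 10 − 4 = 6
  item 5: 10 − 6 = 4
  item 6: 10 − 2 = 8
  item 11: 10 − 0 = 10
  item 14: 10 − 0 = 10
  item 15: 10 − 4 = 6
Scored items: 6, 8, 6, 1, 4, 8, 8, 2, 7, 1, 10, 8, 2, 10, 6
Total = 6 + 8 + 6 + 1 + 4 + 8 + 8 + 2 + 7 + 1 + 10 + 8 + 2 + 10 + 6 = 87

87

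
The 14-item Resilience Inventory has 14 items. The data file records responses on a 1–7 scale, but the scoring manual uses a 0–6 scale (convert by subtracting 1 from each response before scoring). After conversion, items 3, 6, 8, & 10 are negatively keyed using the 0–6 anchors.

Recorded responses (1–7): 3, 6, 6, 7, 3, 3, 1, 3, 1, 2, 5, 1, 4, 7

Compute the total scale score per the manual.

42

Convert to 0–6: 2, 5, 5, 6, 2, 2, 0, 2, 0, 1, 4, 0, 3, 6
Reverse-coded (reversed = (0+6) − raw = 6 − raw):
  item 3: 6 − 5 = 1
  item 6: 6 − 2 = 4
  item 8: 6 − 2 = 4
  item 10: 6 − 1 = 5
Scored: 2, 5, 1, 6, 2, 4, 0, 4, 0, 5, 4, 0, 3, 6
Total = 42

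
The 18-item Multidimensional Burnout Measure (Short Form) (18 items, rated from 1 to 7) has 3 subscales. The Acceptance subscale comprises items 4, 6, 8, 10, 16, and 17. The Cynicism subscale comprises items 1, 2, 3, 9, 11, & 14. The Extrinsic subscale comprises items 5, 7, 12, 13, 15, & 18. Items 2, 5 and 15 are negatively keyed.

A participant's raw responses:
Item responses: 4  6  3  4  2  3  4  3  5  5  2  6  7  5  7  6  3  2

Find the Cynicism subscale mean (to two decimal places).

Cynicism items: 1, 2, 3, 9, 11, 14.
Of these, item 2 is negatively keyed; on a 1–7 scale, reversed = 8 − raw.
  item 1: 4
  item 2: 8 − 6 = 2
  item 3: 3
  item 9: 5
  item 11: 2
  item 14: 5
Sum = 4 + 2 + 3 + 5 + 2 + 5 = 21
Mean = 21 / 6 = 3.50

3.50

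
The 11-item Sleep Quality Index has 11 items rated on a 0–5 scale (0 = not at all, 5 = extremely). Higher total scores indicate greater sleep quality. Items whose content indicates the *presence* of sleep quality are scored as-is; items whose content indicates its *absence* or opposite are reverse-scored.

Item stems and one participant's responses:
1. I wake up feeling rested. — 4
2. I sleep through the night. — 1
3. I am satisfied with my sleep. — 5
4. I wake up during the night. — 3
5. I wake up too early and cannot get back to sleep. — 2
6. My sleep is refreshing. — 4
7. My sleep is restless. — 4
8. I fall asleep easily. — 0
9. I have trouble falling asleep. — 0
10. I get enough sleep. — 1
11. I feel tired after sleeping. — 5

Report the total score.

Items 4, 5, 7, 9, 11 describe the absence/opposite of sleep quality → reverse-score.
reversed = (0+5) − raw = 5 − raw.
  item 1: 4
  item 2: 1
  item 3: 5
  item 4: 5 − 3 = 2
  item 5: 5 − 2 = 3
  item 6: 4
  item 7: 5 − 4 = 1
  item 8: 0
  item 9: 5 − 0 = 5
  item 10: 1
  item 11: 5 − 5 = 0
Total = 4 + 1 + 5 + 2 + 3 + 4 + 1 + 0 + 5 + 1 + 0 = 26

26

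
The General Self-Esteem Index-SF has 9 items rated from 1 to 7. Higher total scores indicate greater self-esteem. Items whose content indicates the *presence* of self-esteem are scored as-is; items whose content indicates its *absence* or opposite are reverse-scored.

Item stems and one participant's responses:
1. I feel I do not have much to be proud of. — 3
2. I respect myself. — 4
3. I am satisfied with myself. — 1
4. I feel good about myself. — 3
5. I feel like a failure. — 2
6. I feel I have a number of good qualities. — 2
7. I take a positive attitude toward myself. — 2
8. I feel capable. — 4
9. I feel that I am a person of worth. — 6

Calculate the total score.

Items 1, 5 describe the absence/opposite of self-esteem → reverse-score.
reverse-coded value = 8 − response.
  item 1: 8 − 3 = 5
  item 2: 4
  item 3: 1
  item 4: 3
  item 5: 8 − 2 = 6
  item 6: 2
  item 7: 2
  item 8: 4
  item 9: 6
Total = 5 + 4 + 1 + 3 + 6 + 2 + 2 + 4 + 6 = 33

33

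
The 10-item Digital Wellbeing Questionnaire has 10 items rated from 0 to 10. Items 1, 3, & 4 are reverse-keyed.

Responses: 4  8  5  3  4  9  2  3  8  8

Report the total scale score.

60

Reverse-keyed items use 10 − raw:
  item 1: 10 − 4 = 6
  item 3: 10 − 5 = 5
  item 4: 10 − 3 = 7
After reverse-coding: 6, 8, 5, 7, 4, 9, 2, 3, 8, 8
Total = 6 + 8 + 5 + 7 + 4 + 9 + 2 + 3 + 8 + 8 = 60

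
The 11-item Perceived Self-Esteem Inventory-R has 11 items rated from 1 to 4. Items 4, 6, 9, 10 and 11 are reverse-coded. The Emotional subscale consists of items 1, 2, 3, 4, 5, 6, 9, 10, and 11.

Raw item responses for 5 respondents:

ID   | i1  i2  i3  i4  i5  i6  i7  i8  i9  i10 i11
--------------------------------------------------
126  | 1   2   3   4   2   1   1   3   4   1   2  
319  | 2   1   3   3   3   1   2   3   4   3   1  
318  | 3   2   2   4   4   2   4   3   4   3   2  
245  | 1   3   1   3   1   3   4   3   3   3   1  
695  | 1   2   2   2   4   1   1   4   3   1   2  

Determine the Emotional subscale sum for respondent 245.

18

Respondent 245 raw: 1, 3, 1, 3, 1, 3, 4, 3, 3, 3, 1.
Emotional items: 1, 2, 3, 4, 5, 6, 9, 10, 11.
Reverse-coded (reverse-coded value = 5 − response):
  item 1: 1
  item 2: 3
  item 3: 1
  item 4: 5 − 3 = 2
  item 5: 1
  item 6: 5 − 3 = 2
  item 9: 5 − 3 = 2
  item 10: 5 − 3 = 2
  item 11: 5 − 1 = 4
Sum = 1 + 3 + 1 + 2 + 1 + 2 + 2 + 2 + 4 = 18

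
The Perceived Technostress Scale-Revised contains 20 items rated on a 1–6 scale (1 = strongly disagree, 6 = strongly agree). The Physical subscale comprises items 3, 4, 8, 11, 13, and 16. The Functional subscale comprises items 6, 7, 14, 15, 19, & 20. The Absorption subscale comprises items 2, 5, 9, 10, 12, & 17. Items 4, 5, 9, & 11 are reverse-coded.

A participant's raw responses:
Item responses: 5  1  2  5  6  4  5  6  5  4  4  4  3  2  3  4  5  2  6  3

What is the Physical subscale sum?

20

Physical items: 3, 4, 8, 11, 13, 16.
Of these, items 4 & 11 are reverse-coded; on a 1–6 scale, reversed = 7 − raw.
  item 3: 2
  item 4: 7 − 5 = 2
  item 8: 6
  item 11: 7 − 4 = 3
  item 13: 3
  item 16: 4
Sum = 2 + 2 + 6 + 3 + 3 + 4 = 20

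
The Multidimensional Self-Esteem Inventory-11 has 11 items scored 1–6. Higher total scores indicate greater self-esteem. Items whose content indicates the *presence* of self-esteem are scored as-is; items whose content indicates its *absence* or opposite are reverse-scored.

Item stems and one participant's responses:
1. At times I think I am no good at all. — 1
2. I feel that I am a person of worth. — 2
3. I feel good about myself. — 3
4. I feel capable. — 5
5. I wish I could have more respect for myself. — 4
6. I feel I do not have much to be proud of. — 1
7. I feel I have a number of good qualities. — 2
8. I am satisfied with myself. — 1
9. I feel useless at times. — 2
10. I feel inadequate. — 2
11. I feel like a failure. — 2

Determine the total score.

43

Items 1, 5, 6, 9, 10, 11 describe the absence/opposite of self-esteem → reverse-score.
reverse-coded value = 7 − response.
  item 1: 7 − 1 = 6
  item 2: 2
  item 3: 3
  item 4: 5
  item 5: 7 − 4 = 3
  item 6: 7 − 1 = 6
  item 7: 2
  item 8: 1
  item 9: 7 − 2 = 5
  item 10: 7 − 2 = 5
  item 11: 7 − 2 = 5
Total = 6 + 2 + 3 + 5 + 3 + 6 + 2 + 1 + 5 + 5 + 5 = 43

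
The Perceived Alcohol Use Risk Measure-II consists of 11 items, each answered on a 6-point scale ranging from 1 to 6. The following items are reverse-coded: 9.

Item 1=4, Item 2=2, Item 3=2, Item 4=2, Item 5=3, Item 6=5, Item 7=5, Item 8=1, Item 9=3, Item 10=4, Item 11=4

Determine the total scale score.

36

Reversing item 9 with 7 − raw:
Total = 4 + 2 + 2 + 2 + 3 + 5 + 5 + 1 + (7−3) + 4 + 4
      = 4 + 2 + 2 + 2 + 3 + 5 + 5 + 1 + 4 + 4 + 4 = 36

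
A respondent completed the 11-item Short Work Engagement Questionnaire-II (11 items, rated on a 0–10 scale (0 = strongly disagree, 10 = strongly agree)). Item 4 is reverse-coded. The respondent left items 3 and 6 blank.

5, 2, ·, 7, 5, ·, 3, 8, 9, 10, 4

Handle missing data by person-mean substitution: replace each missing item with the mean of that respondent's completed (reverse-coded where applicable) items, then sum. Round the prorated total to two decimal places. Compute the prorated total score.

Reverse-coded (on a 0–10 scale, reversed = 10 − raw):
  item 4: 10 − 7 = 3
Completed scored items (9 of 11): 5, 2, 3, 5, 3, 8, 9, 10, 4; sum = 49.
Person mean = 49 / 9 ≈ 5.4444
Prorated total = (49 / 9) × 11 = 59.89 (to 2 dp)

59.89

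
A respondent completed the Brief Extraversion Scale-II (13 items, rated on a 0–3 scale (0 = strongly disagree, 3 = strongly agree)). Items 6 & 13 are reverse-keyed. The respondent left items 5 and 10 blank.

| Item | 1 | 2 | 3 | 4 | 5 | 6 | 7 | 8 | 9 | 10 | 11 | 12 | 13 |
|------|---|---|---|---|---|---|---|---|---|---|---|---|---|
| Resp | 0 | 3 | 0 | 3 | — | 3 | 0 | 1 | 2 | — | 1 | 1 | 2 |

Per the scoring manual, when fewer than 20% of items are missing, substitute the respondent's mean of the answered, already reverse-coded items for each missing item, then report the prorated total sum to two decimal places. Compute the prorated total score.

14.18

Reverse-coded (reverse-coded value = 3 − response):
  item 6: 3 − 3 = 0
  item 13: 3 − 2 = 1
Completed scored items (11 of 13): 0, 3, 0, 3, 0, 0, 1, 2, 1, 1, 1; sum = 12.
Person mean = 12 / 11 ≈ 1.0909
Prorated total = (12 / 11) × 13 = 14.18 (to 2 dp)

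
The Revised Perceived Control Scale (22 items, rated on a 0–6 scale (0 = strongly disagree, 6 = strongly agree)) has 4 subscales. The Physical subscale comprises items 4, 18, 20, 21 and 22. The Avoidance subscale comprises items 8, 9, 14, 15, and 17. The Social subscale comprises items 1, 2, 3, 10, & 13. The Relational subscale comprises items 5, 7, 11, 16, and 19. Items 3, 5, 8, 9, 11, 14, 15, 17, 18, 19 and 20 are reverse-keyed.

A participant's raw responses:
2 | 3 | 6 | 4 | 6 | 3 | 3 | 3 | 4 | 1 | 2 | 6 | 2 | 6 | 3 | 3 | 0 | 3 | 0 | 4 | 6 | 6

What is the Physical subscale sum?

Physical items: 4, 18, 20, 21, 22.
Of these, items 18 & 20 are reverse-keyed; reversed = (0+6) − raw = 6 − raw.
  item 4: 4
  item 18: 6 − 3 = 3
  item 20: 6 − 4 = 2
  item 21: 6
  item 22: 6
Sum = 4 + 3 + 2 + 6 + 6 = 21

21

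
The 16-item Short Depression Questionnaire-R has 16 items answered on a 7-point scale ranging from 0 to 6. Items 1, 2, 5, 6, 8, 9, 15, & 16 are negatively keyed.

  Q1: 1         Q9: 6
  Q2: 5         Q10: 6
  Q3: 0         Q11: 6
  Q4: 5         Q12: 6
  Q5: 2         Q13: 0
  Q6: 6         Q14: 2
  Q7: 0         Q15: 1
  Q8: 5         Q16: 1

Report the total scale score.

46

Reverse-coded items (reversed = (0+6) − raw = 6 − raw):
  item 1: 6 − 1 = 5
  item 2: 6 − 5 = 1
  item 5: 6 − 2 = 4
  item 6: 6 − 6 = 0
  item 8: 6 − 5 = 1
  item 9: 6 − 6 = 0
  item 15: 6 − 1 = 5
  item 16: 6 − 1 = 5
Scored responses: 5, 1, 0, 5, 4, 0, 0, 1, 0, 6, 6, 6, 0, 2, 5, 5
Total = 5 + 1 + 0 + 5 + 4 + 0 + 0 + 1 + 0 + 6 + 6 + 6 + 0 + 2 + 5 + 5 = 46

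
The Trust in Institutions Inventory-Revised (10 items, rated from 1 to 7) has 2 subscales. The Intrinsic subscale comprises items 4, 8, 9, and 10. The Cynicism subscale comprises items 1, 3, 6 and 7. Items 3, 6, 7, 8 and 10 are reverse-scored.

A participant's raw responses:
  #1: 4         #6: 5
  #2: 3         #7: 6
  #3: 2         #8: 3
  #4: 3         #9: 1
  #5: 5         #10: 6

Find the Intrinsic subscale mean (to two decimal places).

2.75

Intrinsic items: 4, 8, 9, 10.
Of these, items 8 and 10 are reverse-scored; reverse-coded value = 8 − response.
  item 4: 3
  item 8: 8 − 3 = 5
  item 9: 1
  item 10: 8 − 6 = 2
Sum = 3 + 5 + 1 + 2 = 11
Mean = 11 / 4 = 2.75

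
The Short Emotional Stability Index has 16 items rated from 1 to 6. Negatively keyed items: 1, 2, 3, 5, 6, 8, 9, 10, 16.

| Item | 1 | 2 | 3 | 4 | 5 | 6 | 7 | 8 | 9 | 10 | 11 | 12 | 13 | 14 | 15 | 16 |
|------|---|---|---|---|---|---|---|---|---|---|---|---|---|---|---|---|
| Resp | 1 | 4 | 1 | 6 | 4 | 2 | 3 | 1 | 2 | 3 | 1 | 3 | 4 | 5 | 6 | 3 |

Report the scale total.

70

Reversing items 1, 2, 3, 5, 6, 8, 9, 10 and 16 with 7 − raw:
Total = (7−1) + (7−4) + (7−1) + 6 + (7−4) + (7−2) + 3 + (7−1) + (7−2) + (7−3) + 1 + 3 + 4 + 5 + 6 + (7−3)
      = 6 + 3 + 6 + 6 + 3 + 5 + 3 + 6 + 5 + 4 + 1 + 3 + 4 + 5 + 6 + 4 = 70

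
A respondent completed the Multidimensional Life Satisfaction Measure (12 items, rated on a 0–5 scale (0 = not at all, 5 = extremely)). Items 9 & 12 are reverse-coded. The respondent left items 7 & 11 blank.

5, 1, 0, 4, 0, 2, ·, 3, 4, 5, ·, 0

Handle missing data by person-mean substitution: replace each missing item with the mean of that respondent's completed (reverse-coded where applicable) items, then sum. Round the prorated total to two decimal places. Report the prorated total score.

31.20

Reverse-coded (reverse-coded value = 5 − response):
  item 9: 5 − 4 = 1
  item 12: 5 − 0 = 5
Completed scored items (10 of 12): 5, 1, 0, 4, 0, 2, 3, 1, 5, 5; sum = 26.
Person mean = 26 / 10 ≈ 2.6000
Prorated total = (26 / 10) × 12 = 31.20 (to 2 dp)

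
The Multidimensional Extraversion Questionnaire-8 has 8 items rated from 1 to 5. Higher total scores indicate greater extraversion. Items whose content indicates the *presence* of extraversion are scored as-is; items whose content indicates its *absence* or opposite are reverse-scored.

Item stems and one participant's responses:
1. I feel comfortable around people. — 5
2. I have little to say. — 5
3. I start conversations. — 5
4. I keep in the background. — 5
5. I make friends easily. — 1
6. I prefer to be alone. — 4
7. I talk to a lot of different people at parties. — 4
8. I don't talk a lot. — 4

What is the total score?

Items 2, 4, 6, 8 describe the absence/opposite of extraversion → reverse-score.
reverse-coded value = 6 − response.
  item 1: 5
  item 2: 6 − 5 = 1
  item 3: 5
  item 4: 6 − 5 = 1
  item 5: 1
  item 6: 6 − 4 = 2
  item 7: 4
  item 8: 6 − 4 = 2
Total = 5 + 1 + 5 + 1 + 1 + 2 + 4 + 2 = 21

21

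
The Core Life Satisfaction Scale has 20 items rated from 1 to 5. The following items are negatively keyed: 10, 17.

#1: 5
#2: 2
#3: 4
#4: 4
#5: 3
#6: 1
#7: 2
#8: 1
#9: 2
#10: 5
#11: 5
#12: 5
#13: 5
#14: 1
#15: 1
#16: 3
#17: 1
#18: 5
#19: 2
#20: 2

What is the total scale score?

Negatively keyed items use 6 − raw:
  item 10: 6 − 5 = 1
  item 17: 6 − 1 = 5
Scored items: 5, 2, 4, 4, 3, 1, 2, 1, 2, 1, 5, 5, 5, 1, 1, 3, 5, 5, 2, 2
Total = 5 + 2 + 4 + 4 + 3 + 1 + 2 + 1 + 2 + 1 + 5 + 5 + 5 + 1 + 1 + 3 + 5 + 5 + 2 + 2 = 59

59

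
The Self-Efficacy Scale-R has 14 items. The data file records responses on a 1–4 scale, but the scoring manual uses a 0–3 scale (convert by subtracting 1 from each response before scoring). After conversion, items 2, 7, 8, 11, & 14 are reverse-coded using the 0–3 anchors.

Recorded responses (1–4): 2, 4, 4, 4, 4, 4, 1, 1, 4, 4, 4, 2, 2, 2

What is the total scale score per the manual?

29

Convert to 0–3: 1, 3, 3, 3, 3, 3, 0, 0, 3, 3, 3, 1, 1, 1
Reverse-coded (reverse-coded value = 3 − response):
  item 2: 3 − 3 = 0
  item 7: 3 − 0 = 3
  item 8: 3 − 0 = 3
  item 11: 3 − 3 = 0
  item 14: 3 − 1 = 2
Scored: 1, 0, 3, 3, 3, 3, 3, 3, 3, 3, 0, 1, 1, 2
Total = 29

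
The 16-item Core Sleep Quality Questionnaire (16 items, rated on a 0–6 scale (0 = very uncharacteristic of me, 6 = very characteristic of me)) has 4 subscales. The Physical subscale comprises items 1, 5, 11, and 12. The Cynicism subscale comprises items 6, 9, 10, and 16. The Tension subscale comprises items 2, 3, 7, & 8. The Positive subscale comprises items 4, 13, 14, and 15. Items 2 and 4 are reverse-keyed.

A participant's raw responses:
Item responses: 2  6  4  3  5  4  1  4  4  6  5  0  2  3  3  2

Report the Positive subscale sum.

11

Positive items: 4, 13, 14, 15.
Of these, item 4 is reverse-keyed; reverse-coded value = 6 − response.
  item 4: 6 − 3 = 3
  item 13: 2
  item 14: 3
  item 15: 3
Sum = 3 + 2 + 3 + 3 = 11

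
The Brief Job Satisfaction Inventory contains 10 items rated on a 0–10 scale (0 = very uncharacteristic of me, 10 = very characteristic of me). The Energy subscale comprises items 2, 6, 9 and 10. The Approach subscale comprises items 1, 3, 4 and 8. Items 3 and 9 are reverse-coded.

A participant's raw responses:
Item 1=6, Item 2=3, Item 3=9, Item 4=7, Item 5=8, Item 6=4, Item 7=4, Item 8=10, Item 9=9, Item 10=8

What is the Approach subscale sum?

24

Approach items: 1, 3, 4, 8.
Of these, item 3 is reverse-coded; reversed = (0+10) − raw = 10 − raw.
  item 1: 6
  item 3: 10 − 9 = 1
  item 4: 7
  item 8: 10
Sum = 6 + 1 + 7 + 10 = 24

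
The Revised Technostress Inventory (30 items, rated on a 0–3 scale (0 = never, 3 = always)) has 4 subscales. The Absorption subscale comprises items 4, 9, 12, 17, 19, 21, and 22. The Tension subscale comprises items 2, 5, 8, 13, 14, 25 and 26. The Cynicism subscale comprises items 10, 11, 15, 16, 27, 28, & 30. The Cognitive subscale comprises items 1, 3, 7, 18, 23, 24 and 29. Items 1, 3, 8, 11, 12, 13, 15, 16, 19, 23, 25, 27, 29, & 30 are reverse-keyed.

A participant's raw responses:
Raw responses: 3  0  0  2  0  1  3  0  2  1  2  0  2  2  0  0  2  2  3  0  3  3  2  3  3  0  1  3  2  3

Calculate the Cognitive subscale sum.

13

Cognitive items: 1, 3, 7, 18, 23, 24, 29.
Of these, items 1, 3, 23 and 29 are reverse-keyed; reversed = (0+3) − raw = 3 − raw.
  item 1: 3 − 3 = 0
  item 3: 3 − 0 = 3
  item 7: 3
  item 18: 2
  item 23: 3 − 2 = 1
  item 24: 3
  item 29: 3 − 2 = 1
Sum = 0 + 3 + 3 + 2 + 1 + 3 + 1 = 13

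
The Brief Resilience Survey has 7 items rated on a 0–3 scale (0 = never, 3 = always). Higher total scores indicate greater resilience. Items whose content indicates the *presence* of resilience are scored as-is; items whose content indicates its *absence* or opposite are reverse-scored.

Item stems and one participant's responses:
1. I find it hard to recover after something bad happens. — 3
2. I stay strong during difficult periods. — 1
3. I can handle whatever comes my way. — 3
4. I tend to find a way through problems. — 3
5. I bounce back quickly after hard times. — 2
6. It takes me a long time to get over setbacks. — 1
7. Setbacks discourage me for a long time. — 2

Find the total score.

12

Items 1, 6, 7 describe the absence/opposite of resilience → reverse-score.
on a 0–3 scale, reversed = 3 − raw.
  item 1: 3 − 3 = 0
  item 2: 1
  item 3: 3
  item 4: 3
  item 5: 2
  item 6: 3 − 1 = 2
  item 7: 3 − 2 = 1
Total = 0 + 1 + 3 + 3 + 2 + 2 + 1 = 12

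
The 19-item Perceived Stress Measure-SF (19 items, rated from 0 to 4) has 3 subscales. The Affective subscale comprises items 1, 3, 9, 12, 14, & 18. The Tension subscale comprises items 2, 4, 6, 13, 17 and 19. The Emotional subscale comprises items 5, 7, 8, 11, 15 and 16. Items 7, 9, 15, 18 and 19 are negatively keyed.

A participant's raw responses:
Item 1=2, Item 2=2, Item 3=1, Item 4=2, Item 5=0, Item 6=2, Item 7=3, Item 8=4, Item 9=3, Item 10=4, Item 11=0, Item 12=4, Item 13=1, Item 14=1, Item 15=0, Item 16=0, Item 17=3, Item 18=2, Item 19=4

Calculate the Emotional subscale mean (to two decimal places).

Emotional items: 5, 7, 8, 11, 15, 16.
Of these, items 7 and 15 are negatively keyed; on a 0–4 scale, reversed = 4 − raw.
  item 5: 0
  item 7: 4 − 3 = 1
  item 8: 4
  item 11: 0
  item 15: 4 − 0 = 4
  item 16: 0
Sum = 0 + 1 + 4 + 0 + 4 + 0 = 9
Mean = 9 / 6 = 1.50

1.50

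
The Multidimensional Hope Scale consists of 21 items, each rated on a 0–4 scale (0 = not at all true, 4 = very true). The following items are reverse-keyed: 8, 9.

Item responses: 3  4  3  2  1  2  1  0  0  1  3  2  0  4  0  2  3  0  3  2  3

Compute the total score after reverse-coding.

47

Reverse-coded items (reverse-coded value = 4 − response):
  item 8: 4 − 0 = 4
  item 9: 4 − 0 = 4
Scored responses: 3, 4, 3, 2, 1, 2, 1, 4, 4, 1, 3, 2, 0, 4, 0, 2, 3, 0, 3, 2, 3
Total = 3 + 4 + 3 + 2 + 1 + 2 + 1 + 4 + 4 + 1 + 3 + 2 + 0 + 4 + 0 + 2 + 3 + 0 + 3 + 2 + 3 = 47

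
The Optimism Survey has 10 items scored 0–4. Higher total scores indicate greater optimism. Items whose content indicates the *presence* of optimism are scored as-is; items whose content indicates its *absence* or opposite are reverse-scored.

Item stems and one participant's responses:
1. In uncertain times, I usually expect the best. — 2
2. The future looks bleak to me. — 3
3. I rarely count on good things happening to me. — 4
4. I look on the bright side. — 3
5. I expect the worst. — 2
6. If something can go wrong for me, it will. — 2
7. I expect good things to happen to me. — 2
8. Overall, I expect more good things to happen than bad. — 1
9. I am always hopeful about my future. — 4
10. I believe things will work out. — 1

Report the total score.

18

Items 2, 3, 5, 6 describe the absence/opposite of optimism → reverse-score.
on a 0–4 scale, reversed = 4 − raw.
  item 1: 2
  item 2: 4 − 3 = 1
  item 3: 4 − 4 = 0
  item 4: 3
  item 5: 4 − 2 = 2
  item 6: 4 − 2 = 2
  item 7: 2
  item 8: 1
  item 9: 4
  item 10: 1
Total = 2 + 1 + 0 + 3 + 2 + 2 + 2 + 1 + 4 + 1 = 18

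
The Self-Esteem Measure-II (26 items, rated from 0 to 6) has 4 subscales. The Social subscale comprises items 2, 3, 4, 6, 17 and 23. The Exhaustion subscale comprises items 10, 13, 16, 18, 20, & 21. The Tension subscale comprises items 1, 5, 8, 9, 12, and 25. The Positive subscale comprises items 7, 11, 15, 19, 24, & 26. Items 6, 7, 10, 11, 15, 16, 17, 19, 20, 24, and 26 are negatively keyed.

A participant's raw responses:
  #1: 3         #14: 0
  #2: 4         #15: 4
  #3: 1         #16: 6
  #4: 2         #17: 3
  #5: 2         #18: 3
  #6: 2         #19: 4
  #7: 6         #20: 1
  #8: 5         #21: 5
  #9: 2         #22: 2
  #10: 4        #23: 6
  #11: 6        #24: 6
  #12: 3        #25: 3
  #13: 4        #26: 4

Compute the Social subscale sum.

Social items: 2, 3, 4, 6, 17, 23.
Of these, items 6 and 17 are negatively keyed; reverse-coded value = 6 − response.
  item 2: 4
  item 3: 1
  item 4: 2
  item 6: 6 − 2 = 4
  item 17: 6 − 3 = 3
  item 23: 6
Sum = 4 + 1 + 2 + 4 + 3 + 6 = 20

20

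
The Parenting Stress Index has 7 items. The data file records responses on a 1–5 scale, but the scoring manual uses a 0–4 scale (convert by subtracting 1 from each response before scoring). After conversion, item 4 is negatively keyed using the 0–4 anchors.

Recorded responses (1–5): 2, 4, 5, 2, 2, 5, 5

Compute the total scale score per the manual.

20

Convert to 0–4: 1, 3, 4, 1, 1, 4, 4
Reverse-coded (on a 0–4 scale, reversed = 4 − raw):
  item 4: 4 − 1 = 3
Scored: 1, 3, 4, 3, 1, 4, 4
Total = 20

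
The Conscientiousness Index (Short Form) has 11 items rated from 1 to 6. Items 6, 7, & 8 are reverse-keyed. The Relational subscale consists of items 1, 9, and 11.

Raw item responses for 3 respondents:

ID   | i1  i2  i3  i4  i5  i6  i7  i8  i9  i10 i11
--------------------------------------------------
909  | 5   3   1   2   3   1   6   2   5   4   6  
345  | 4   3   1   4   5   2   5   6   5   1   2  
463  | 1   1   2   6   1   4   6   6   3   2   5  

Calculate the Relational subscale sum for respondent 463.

Respondent 463 raw: 1, 1, 2, 6, 1, 4, 6, 6, 3, 2, 5.
Relational items: 1, 9, 11.
Reverse-coded (reverse-coded value = 7 − response):
  item 1: 1
  item 9: 3
  item 11: 5
Sum = 1 + 3 + 5 = 9

9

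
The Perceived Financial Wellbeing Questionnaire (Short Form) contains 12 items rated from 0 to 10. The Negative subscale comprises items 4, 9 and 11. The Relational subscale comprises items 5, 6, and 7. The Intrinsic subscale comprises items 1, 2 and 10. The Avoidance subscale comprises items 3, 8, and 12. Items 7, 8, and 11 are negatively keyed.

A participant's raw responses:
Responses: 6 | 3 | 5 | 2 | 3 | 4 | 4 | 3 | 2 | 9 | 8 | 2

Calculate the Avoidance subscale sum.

14

Avoidance items: 3, 8, 12.
Of these, item 8 is negatively keyed; on a 0–10 scale, reversed = 10 − raw.
  item 3: 5
  item 8: 10 − 3 = 7
  item 12: 2
Sum = 5 + 7 + 2 = 14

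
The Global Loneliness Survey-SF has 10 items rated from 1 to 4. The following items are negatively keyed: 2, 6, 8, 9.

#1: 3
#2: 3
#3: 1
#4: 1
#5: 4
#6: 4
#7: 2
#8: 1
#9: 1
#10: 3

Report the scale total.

Apply reverse scoring (on a 1–4 scale, reversed = 5 − raw):
  item 2: 5 − 3 = 2
  item 6: 5 − 4 = 1
  item 8: 5 − 1 = 4
  item 9: 5 − 1 = 4
Scored responses: 3, 2, 1, 1, 4, 1, 2, 4, 4, 3
Total = 3 + 2 + 1 + 1 + 4 + 1 + 2 + 4 + 4 + 3 = 25

25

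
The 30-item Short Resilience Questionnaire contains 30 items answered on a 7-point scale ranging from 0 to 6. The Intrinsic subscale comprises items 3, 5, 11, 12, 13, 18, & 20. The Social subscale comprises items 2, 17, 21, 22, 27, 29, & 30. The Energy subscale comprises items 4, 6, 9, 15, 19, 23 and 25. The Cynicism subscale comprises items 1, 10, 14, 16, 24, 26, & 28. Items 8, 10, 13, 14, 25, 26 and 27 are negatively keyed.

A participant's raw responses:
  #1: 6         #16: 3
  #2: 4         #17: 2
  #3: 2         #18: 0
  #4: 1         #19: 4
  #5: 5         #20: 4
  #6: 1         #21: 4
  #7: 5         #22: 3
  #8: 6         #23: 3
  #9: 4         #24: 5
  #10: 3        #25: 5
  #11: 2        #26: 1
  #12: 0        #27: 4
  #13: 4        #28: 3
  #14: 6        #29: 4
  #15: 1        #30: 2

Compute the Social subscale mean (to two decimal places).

Social items: 2, 17, 21, 22, 27, 29, 30.
Of these, item 27 is negatively keyed; reverse-coded value = 6 − response.
  item 2: 4
  item 17: 2
  item 21: 4
  item 22: 3
  item 27: 6 − 4 = 2
  item 29: 4
  item 30: 2
Sum = 4 + 2 + 4 + 3 + 2 + 4 + 2 = 21
Mean = 21 / 7 = 3.00

3.00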